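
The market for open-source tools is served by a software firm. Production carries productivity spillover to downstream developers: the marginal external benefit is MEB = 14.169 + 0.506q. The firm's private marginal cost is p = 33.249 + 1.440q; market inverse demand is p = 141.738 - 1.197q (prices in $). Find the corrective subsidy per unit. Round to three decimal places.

Social marginal cost = private MC − MEB = 19.080 + 0.934q.
Set SMC = demand: 19.080 + 0.934q = 141.738 - 1.197q → q* = 57.5589.
The Pigouvian subsidy equals MEB at q*: 14.169 + 0.506×57.5589 = 43.2938.

subsidy = $43.294 per unit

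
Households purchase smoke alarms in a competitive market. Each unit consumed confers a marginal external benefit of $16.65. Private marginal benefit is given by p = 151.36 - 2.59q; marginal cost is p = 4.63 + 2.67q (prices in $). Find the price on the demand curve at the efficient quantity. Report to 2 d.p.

Social marginal benefit = demand + MEB = 168.01 - 2.59q.
Set SMB = MC: 168.01 - 2.59q = 4.63 + 2.67q → q* = 31.0608.
Consumer price on the demand curve at q*: 151.36 − 2.59×31.0608 = 70.9125.

P = $70.91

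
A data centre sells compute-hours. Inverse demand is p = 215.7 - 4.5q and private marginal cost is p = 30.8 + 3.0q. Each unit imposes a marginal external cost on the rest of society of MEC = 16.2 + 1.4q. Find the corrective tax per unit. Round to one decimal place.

tax = 42.7 per unit

Social marginal cost = private MC + MEC = 47.0 + 4.4q.
Set SMC = demand: 47.0 + 4.4q = 215.7 - 4.5q → q* = 18.9551.
The Pigouvian tax equals MEC at q*: 16.2 + 1.4×18.9551 = 42.7371.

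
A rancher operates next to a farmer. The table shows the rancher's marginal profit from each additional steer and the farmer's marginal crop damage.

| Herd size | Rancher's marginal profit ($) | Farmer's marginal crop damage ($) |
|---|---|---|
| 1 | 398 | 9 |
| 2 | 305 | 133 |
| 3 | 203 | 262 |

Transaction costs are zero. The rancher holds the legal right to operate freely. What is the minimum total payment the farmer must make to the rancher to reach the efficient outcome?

Left alone the rancher would choose level 3 (marginal profit stays positive).
Efficient level: k* = 2 (marginal profit ≥ marginal crop damage through 2).
The farmer must at least cover the rancher's forgone profit from cutting 3→2: 203 = 203.

$203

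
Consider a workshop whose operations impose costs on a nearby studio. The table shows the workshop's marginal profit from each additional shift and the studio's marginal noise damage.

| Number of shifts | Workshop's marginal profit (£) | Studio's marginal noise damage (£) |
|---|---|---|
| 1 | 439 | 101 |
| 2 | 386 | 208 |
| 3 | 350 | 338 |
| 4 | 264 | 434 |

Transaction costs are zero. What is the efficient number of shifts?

3

Bargaining reaches the level where marginal profit last exceeds marginal noise damage.
That holds through level 3 (350 ≥ 338) but not at 4 (264 < 434).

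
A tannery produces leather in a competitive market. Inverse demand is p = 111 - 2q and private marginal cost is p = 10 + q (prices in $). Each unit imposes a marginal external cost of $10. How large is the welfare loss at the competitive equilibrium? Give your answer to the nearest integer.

Market equilibrium (private): 10 + q = 111 - 2q → q_m = 33.6667.
Social marginal cost = private MC + MEC = 20 + q.
Set SMC = demand: 20 + q = 111 - 2q → q* = 30.3333.
Between q* and q_m the wedge SMC − demand runs linearly from 0 to MEC(q_m), so the loss is a triangle.
DWL = ½ × 3.3334 × 10.0000 = 16.6670.

DWL = $17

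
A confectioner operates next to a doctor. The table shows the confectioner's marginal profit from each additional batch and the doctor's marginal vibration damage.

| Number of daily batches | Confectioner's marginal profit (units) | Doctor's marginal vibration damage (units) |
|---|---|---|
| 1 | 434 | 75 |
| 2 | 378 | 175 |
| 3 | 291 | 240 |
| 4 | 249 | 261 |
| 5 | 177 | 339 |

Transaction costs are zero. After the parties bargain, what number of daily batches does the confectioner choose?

Bargaining reaches the level where marginal profit last exceeds marginal vibration damage.
That holds through level 3 (291 ≥ 240) but not at 4 (249 < 261).

3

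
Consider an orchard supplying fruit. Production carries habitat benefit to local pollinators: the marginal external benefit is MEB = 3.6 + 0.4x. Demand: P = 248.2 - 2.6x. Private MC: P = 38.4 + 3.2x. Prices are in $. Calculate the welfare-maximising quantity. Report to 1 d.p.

Social marginal cost = private MC − MEB = 34.8 + 2.8x.
Set SMC = demand: 34.8 + 2.8x = 248.2 - 2.6x → x* = 39.5185.

x* = 39.5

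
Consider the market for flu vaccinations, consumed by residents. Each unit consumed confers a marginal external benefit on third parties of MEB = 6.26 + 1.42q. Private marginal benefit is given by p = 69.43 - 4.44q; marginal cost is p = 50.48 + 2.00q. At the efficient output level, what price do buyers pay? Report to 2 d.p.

Social marginal benefit = demand + MEB = 75.69 - 3.02q.
Set SMB = MC: 75.69 - 3.02q = 50.48 + 2.00q → q* = 5.0219.
Consumer price on the demand curve at q*: 69.43 − 4.44×5.0219 = 47.1328.

P = 47.13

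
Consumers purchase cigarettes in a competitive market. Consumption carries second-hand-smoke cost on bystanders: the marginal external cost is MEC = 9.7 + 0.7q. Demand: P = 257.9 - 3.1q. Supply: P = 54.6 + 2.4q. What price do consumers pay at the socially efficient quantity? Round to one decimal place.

Social marginal benefit = demand − MEC = 248.2 - 3.8q.
Set SMB = MC: 248.2 - 3.8q = 54.6 + 2.4q → q* = 31.2258.
Consumer price on the demand curve at q*: 257.9 − 3.1×31.2258 = 161.1000.

P = 161.1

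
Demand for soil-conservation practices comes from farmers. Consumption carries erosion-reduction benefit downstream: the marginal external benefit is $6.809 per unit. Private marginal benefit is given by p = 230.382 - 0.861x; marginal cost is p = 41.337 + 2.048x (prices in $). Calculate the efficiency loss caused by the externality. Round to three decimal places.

Market equilibrium (private): 41.337 + 2.048x = 230.382 - 0.861x → x_m = 64.9862.
Social marginal benefit = demand + MEB = 237.191 - 0.861x.
Set SMB = MC: 237.191 - 0.861x = 41.337 + 2.048x → x* = 67.3269.
The welfare-loss triangle has base |x_m − x*| and height MEB(x_m) (the vertical gap between SMB and MC is zero at x* and MEB at x_m).
DWL = ½ × 2.3407 × 6.8090 = 7.9689.

DWL = $7.969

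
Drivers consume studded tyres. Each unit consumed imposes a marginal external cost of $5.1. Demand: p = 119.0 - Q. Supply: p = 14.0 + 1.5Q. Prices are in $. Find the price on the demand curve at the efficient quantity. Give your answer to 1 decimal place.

P = $79.0

Social marginal benefit = demand − MEC = 113.9 - Q.
Set SMB = MC: 113.9 - Q = 14.0 + 1.5Q → Q* = 39.9600.
Consumer price on the demand curve at Q*: 119.0 − 1.0×39.9600 = 79.0400.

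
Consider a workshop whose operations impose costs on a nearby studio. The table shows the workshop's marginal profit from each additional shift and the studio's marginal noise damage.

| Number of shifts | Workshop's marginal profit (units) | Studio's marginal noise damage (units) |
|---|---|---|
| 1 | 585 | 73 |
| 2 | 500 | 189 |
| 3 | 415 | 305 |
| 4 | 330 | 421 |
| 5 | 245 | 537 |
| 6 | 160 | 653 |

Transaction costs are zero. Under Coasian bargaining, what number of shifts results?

3

Bargaining reaches the level where marginal profit last exceeds marginal noise damage.
That holds through level 3 (415 ≥ 305) but not at 4 (330 < 421).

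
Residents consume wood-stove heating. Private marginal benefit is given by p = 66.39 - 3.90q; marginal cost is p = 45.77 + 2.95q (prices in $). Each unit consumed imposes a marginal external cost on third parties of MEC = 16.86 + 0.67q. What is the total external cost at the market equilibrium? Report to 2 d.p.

Market equilibrium (private): 45.77 + 2.95q = 66.39 - 3.90q → q_m = 3.0102.
Total external cost = ∫₀^{q_m} (16.86 + 0.67q) dq = 16.86×3.0102 + ½×0.67×3.0102² = 53.7875.

$53.79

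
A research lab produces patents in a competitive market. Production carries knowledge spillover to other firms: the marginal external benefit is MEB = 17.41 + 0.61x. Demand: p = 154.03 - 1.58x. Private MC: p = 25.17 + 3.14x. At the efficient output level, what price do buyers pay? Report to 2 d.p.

P = 97.80

Social marginal cost = private MC − MEB = 7.76 + 2.53x.
Set SMC = demand: 7.76 + 2.53x = 154.03 - 1.58x → x* = 35.5888.
Consumer price on the demand curve at x*: 154.03 − 1.58×35.5888 = 97.7997.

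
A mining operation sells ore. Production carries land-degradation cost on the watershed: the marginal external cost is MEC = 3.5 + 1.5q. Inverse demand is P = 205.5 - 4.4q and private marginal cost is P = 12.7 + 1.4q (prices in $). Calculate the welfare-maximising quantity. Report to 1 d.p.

Social marginal cost = private MC + MEC = 16.2 + 2.9q.
Set SMC = demand: 16.2 + 2.9q = 205.5 - 4.4q → q* = 25.9315.

q* = 25.9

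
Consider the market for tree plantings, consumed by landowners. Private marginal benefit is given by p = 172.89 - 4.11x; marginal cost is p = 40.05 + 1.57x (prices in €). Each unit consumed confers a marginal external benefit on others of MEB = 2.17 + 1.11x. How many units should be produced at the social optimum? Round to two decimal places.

x* = 29.54

Social marginal benefit = demand + MEB = 175.06 - 3.00x.
Set SMB = MC: 175.06 - 3.00x = 40.05 + 1.57x → x* = 29.5427.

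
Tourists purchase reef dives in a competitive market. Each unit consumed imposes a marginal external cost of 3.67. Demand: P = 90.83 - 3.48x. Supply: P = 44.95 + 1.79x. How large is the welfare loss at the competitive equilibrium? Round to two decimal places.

Market equilibrium (private): 44.95 + 1.79x = 90.83 - 3.48x → x_m = 8.7059.
Social marginal benefit = demand − MEC = 87.16 - 3.48x.
Set SMB = MC: 87.16 - 3.48x = 44.95 + 1.79x → x* = 8.0095.
Between x* and x_m the wedge MC − SMB runs linearly from 0 to MEC(x_m), so the loss is a triangle.
DWL = ½ × 0.6964 × 3.6700 = 1.2779.

DWL = 1.28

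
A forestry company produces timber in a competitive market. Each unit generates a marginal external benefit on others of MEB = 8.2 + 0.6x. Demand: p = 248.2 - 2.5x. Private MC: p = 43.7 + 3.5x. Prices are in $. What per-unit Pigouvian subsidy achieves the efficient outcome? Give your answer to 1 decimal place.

subsidy = $31.8 per unit

Social marginal cost = private MC − MEB = 35.5 + 2.9x.
Set SMC = demand: 35.5 + 2.9x = 248.2 - 2.5x → x* = 39.3889.
The Pigouvian subsidy equals MEB at x*: 8.2 + 0.6×39.3889 = 31.8333.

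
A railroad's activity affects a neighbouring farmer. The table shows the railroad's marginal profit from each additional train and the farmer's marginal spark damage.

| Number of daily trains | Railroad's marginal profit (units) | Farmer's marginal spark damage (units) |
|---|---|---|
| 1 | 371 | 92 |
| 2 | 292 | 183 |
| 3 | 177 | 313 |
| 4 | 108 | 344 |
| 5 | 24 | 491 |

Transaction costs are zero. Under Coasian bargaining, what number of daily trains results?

Bargaining reaches the level where marginal profit last exceeds marginal spark damage.
That holds through level 2 (292 ≥ 183) but not at 3 (177 < 313).

2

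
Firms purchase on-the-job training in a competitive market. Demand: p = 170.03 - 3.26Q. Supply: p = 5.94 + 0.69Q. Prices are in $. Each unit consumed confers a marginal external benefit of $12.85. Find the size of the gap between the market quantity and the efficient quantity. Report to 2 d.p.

3.25 units

Market equilibrium (private): 5.94 + 0.69Q = 170.03 - 3.26Q → Q_m = 41.5418.
Social marginal benefit = demand + MEB = 182.88 - 3.26Q.
Set SMB = MC: 182.88 - 3.26Q = 5.94 + 0.69Q → Q* = 44.7949.
Gap = |41.5418 − 44.7949| = 3.2531.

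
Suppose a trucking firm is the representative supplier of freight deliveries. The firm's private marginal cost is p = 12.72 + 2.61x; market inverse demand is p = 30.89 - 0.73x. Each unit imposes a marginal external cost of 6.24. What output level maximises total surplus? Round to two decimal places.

Social marginal cost = private MC + MEC = 18.96 + 2.61x.
Set SMC = demand: 18.96 + 2.61x = 30.89 - 0.73x → x* = 3.5719.

x* = 3.57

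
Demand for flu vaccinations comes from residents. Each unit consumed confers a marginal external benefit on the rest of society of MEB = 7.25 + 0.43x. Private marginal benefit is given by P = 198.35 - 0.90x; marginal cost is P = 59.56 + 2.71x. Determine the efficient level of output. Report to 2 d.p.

x* = 45.92

Social marginal benefit = demand + MEB = 205.60 - 0.47x.
Set SMB = MC: 205.60 - 0.47x = 59.56 + 2.71x → x* = 45.9245.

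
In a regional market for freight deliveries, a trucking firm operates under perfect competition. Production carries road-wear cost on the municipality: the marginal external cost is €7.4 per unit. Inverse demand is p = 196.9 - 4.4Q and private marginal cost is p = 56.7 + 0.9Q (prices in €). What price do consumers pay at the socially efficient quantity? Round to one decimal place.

Social marginal cost = private MC + MEC = 64.1 + 0.9Q.
Set SMC = demand: 64.1 + 0.9Q = 196.9 - 4.4Q → Q* = 25.0566.
Consumer price on the demand curve at Q*: 196.9 − 4.4×25.0566 = 86.6510.

P = €86.7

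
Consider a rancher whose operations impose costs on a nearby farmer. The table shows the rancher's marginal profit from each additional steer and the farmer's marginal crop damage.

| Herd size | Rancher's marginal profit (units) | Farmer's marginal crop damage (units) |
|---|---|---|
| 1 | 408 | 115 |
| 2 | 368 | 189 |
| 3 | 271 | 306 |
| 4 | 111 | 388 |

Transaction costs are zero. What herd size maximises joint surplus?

Bargaining reaches the level where marginal profit last exceeds marginal crop damage.
That holds through level 2 (368 ≥ 189) but not at 3 (271 < 306).

2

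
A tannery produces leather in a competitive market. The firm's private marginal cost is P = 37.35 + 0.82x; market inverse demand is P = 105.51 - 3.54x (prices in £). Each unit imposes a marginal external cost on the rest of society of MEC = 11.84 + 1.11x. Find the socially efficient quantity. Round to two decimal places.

Social marginal cost = private MC + MEC = 49.19 + 1.93x.
Set SMC = demand: 49.19 + 1.93x = 105.51 - 3.54x → x* = 10.2962.

x* = 10.30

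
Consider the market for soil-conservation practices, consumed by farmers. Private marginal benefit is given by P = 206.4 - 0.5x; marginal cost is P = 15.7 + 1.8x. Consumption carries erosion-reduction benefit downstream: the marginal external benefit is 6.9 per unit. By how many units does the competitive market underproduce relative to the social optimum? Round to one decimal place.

Market equilibrium (private): 15.7 + 1.8x = 206.4 - 0.5x → x_m = 82.9130.
Social marginal benefit = demand + MEB = 213.3 - 0.5x.
Set SMB = MC: 213.3 - 0.5x = 15.7 + 1.8x → x* = 85.9130.
Gap = |82.9130 − 85.9130| = 3.0000.

3.0 units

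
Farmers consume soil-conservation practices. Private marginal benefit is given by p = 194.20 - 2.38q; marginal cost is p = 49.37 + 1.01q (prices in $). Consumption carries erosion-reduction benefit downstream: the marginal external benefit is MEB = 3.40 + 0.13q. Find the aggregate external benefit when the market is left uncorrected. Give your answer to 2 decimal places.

Market equilibrium (private): 49.37 + 1.01q = 194.20 - 2.38q → q_m = 42.7227.
Total external benefit = ∫₀^{q_m} (3.40 + 0.13q) dq = 3.40×42.7227 + ½×0.13×42.7227² = 263.8971.

$263.90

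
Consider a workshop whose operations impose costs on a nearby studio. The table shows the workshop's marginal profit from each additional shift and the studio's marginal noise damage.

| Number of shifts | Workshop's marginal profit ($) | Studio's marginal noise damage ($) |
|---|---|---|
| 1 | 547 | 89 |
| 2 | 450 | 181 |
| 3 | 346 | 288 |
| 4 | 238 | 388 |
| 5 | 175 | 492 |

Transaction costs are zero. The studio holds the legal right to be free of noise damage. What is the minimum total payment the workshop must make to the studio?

Efficient level: marginal profit ≥ marginal noise damage through level 3, so k* = 3.
With the studio holding the right, the workshop must at least compensate total damage at k*: 89 + 181 + 288 = 558.

$558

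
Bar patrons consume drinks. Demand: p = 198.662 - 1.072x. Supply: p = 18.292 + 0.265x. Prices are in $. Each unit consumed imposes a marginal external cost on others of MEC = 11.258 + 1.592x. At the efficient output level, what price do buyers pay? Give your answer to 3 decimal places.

Social marginal benefit = demand − MEC = 187.404 - 2.664x.
Set SMB = MC: 187.404 - 2.664x = 18.292 + 0.265x → x* = 57.7371.
Consumer price on the demand curve at x*: 198.662 − 1.072×57.7371 = 136.7678.

P = $136.768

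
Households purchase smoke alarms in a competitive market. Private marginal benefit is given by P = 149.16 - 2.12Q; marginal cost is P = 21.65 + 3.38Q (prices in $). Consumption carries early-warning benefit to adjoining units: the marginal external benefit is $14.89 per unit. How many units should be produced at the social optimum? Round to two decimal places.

Q* = 25.89

Social marginal benefit = demand + MEB = 164.05 - 2.12Q.
Set SMB = MC: 164.05 - 2.12Q = 21.65 + 3.38Q → Q* = 25.8909.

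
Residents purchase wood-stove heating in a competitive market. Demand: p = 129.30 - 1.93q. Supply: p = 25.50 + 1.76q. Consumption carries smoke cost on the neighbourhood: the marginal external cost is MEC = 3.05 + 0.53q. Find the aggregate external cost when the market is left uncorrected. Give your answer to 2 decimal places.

Market equilibrium (private): 25.50 + 1.76q = 129.30 - 1.93q → q_m = 28.1301.
Total external cost = ∫₀^{q_m} (3.05 + 0.53q) dq = 3.05×28.1301 + ½×0.53×28.1301² = 295.4920.

295.49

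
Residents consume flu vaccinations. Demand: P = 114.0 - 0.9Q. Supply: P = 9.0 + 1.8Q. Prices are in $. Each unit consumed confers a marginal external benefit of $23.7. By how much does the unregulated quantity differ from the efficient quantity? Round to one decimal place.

8.8 units

Market equilibrium (private): 9.0 + 1.8Q = 114.0 - 0.9Q → Q_m = 38.8889.
Social marginal benefit = demand + MEB = 137.7 - 0.9Q.
Set SMB = MC: 137.7 - 0.9Q = 9.0 + 1.8Q → Q* = 47.6667.
Gap = |38.8889 − 47.6667| = 8.7778.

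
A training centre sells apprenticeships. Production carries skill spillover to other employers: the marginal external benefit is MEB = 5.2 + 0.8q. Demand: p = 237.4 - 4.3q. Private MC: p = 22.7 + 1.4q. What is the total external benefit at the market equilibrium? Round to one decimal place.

763.4

Market equilibrium (private): 22.7 + 1.4q = 237.4 - 4.3q → q_m = 37.6667.
Total external benefit = ∫₀^{q_m} (5.2 + 0.8q) dq = 5.2×37.6667 + ½×0.8×37.6667² = 763.3790.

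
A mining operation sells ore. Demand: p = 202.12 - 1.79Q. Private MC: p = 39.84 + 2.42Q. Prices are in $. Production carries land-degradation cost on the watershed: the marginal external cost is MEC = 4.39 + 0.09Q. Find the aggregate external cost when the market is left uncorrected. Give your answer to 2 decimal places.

Market equilibrium (private): 39.84 + 2.42Q = 202.12 - 1.79Q → Q_m = 38.5463.
Total external cost = ∫₀^{Q_m} (4.39 + 0.09Q) dQ = 4.39×38.5463 + ½×0.09×38.5463² = 236.0800.

$236.08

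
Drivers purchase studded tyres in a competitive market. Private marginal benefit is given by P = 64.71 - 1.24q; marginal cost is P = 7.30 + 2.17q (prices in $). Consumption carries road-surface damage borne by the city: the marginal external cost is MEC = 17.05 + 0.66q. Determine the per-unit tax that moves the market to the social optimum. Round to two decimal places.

Social marginal benefit = demand − MEC = 47.66 - 1.90q.
Set SMB = MC: 47.66 - 1.90q = 7.30 + 2.17q → q* = 9.9165.
The Pigouvian tax equals MEC at q*: 17.05 + 0.66×9.9165 = 23.5949.

tax = $23.59 per unit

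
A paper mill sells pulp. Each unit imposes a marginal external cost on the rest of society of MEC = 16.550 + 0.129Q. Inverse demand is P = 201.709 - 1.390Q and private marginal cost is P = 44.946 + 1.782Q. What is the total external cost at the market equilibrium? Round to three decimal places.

Market equilibrium (private): 44.946 + 1.782Q = 201.709 - 1.390Q → Q_m = 49.4209.
Total external cost = ∫₀^{Q_m} (16.550 + 0.129Q) dQ = 16.550×49.4209 + ½×0.129×49.4209² = 975.4523.

975.452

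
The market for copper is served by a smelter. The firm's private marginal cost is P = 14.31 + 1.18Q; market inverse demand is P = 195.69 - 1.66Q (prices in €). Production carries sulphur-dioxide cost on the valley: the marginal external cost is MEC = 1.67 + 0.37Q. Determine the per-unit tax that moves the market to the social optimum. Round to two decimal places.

Social marginal cost = private MC + MEC = 15.98 + 1.55Q.
Set SMC = demand: 15.98 + 1.55Q = 195.69 - 1.66Q → Q* = 55.9844.
The Pigouvian tax equals MEC at Q*: 1.67 + 0.37×55.9844 = 22.3842.

tax = €22.38 per unit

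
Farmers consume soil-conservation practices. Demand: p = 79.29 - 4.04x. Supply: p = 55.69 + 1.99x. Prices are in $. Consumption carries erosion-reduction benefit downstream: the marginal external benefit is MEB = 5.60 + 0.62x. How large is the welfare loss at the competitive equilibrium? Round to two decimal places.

DWL = $5.95

Market equilibrium (private): 55.69 + 1.99x = 79.29 - 4.04x → x_m = 3.9138.
Social marginal benefit = demand + MEB = 84.89 - 3.42x.
Set SMB = MC: 84.89 - 3.42x = 55.69 + 1.99x → x* = 5.3974.
Height of the DWL triangle at x_m is SMB(x_m) − MC(x_m) = MEB(x_m) = 8.0265.
DWL = ½ × 1.4836 × 8.0265 = 5.9541.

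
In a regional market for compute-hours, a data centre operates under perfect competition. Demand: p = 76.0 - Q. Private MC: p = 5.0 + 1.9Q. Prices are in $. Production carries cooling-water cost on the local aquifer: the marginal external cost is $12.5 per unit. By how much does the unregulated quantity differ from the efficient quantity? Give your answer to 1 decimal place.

Market equilibrium (private): 5.0 + 1.9Q = 76.0 - Q → Q_m = 24.4828.
Social marginal cost = private MC + MEC = 17.5 + 1.9Q.
Set SMC = demand: 17.5 + 1.9Q = 76.0 - Q → Q* = 20.1724.
Gap = |24.4828 − 20.1724| = 4.3104.

4.3 units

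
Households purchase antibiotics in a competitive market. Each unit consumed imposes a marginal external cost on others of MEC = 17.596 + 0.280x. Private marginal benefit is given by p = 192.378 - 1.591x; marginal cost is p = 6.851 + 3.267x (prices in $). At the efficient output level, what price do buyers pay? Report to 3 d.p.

P = $140.378

Social marginal benefit = demand − MEC = 174.782 - 1.871x.
Set SMB = MC: 174.782 - 1.871x = 6.851 + 3.267x → x* = 32.6841.
Consumer price on the demand curve at x*: 192.378 − 1.591×32.6841 = 140.3776.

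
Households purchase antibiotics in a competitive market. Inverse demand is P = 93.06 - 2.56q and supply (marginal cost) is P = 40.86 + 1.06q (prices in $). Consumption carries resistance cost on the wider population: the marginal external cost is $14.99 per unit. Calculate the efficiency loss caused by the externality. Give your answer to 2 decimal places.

Market equilibrium (private): 40.86 + 1.06q = 93.06 - 2.56q → q_m = 14.4199.
Social marginal benefit = demand − MEC = 78.07 - 2.56q.
Set SMB = MC: 78.07 - 2.56q = 40.86 + 1.06q → q* = 10.2790.
Between q* and q_m the wedge MC − SMB runs linearly from 0 to MEC(q_m), so the loss is a triangle.
DWL = ½ × 4.1409 × 14.9900 = 31.0360.

DWL = $31.04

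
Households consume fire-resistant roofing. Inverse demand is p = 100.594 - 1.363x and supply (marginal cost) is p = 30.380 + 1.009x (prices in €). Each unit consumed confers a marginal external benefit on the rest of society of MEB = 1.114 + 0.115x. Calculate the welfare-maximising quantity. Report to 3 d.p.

x* = 31.603

Social marginal benefit = demand + MEB = 101.708 - 1.248x.
Set SMB = MC: 101.708 - 1.248x = 30.380 + 1.009x → x* = 31.6030.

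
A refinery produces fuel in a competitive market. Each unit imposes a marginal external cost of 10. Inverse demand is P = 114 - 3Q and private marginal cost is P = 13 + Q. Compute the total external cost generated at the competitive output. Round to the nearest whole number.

253

Market equilibrium (private): 13 + Q = 114 - 3Q → Q_m = 25.2500.
Total external cost = MEC × Q_m = 10 × 25.2500 = 252.5000.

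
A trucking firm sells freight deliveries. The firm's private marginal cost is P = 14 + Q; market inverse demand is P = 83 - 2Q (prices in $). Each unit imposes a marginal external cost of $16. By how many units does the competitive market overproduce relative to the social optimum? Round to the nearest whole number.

5 units

Market equilibrium (private): 14 + Q = 83 - 2Q → Q_m = 23.0000.
Social marginal cost = private MC + MEC = 30 + Q.
Set SMC = demand: 30 + Q = 83 - 2Q → Q* = 17.6667.
Gap = |23.0000 − 17.6667| = 5.3333.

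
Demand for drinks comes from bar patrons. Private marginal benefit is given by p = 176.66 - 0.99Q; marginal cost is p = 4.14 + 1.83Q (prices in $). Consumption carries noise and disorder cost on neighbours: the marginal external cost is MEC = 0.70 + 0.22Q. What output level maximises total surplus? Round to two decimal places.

Social marginal benefit = demand − MEC = 175.96 - 1.21Q.
Set SMB = MC: 175.96 - 1.21Q = 4.14 + 1.83Q → Q* = 56.5197.

Q* = 56.52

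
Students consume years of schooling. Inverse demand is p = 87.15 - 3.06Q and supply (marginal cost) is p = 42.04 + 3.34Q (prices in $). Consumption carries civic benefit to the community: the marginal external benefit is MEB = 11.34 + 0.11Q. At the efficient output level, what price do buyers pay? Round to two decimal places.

P = $59.69

Social marginal benefit = demand + MEB = 98.49 - 2.95Q.
Set SMB = MC: 98.49 - 2.95Q = 42.04 + 3.34Q → Q* = 8.9746.
Consumer price on the demand curve at Q*: 87.15 − 3.06×8.9746 = 59.6877.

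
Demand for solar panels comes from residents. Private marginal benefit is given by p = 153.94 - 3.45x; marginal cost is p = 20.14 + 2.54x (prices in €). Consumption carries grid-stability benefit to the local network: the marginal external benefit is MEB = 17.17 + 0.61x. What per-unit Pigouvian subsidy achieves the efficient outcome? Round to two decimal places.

subsidy = €34.29 per unit

Social marginal benefit = demand + MEB = 171.11 - 2.84x.
Set SMB = MC: 171.11 - 2.84x = 20.14 + 2.54x → x* = 28.0613.
The Pigouvian subsidy equals MEB at x*: 17.17 + 0.61×28.0613 = 34.2874.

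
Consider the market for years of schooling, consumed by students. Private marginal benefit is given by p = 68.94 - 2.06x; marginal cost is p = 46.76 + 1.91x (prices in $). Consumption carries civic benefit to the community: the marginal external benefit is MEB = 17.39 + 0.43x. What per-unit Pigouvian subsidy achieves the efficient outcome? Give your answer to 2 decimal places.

subsidy = $22.20 per unit

Social marginal benefit = demand + MEB = 86.33 - 1.63x.
Set SMB = MC: 86.33 - 1.63x = 46.76 + 1.91x → x* = 11.1780.
The Pigouvian subsidy equals MEB at x*: 17.39 + 0.43×11.1780 = 22.1965.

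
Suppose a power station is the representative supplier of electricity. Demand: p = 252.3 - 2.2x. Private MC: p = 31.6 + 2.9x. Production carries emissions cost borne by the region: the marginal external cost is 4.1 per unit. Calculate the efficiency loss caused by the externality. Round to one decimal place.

Market equilibrium (private): 31.6 + 2.9x = 252.3 - 2.2x → x_m = 43.2745.
Social marginal cost = private MC + MEC = 35.7 + 2.9x.
Set SMC = demand: 35.7 + 2.9x = 252.3 - 2.2x → x* = 42.4706.
Between x* and x_m the wedge SMC − demand runs linearly from 0 to MEC(x_m), so the loss is a triangle.
DWL = ½ × 0.8039 × 4.1000 = 1.6480.

DWL = 1.6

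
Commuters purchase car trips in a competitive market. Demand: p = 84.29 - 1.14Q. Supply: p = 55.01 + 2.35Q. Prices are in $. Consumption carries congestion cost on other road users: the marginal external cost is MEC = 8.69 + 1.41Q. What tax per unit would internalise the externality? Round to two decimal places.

Social marginal benefit = demand − MEC = 75.60 - 2.55Q.
Set SMB = MC: 75.60 - 2.55Q = 55.01 + 2.35Q → Q* = 4.2020.
The Pigouvian tax equals MEC at Q*: 8.69 + 1.41×4.2020 = 14.6148.

tax = $14.61 per unit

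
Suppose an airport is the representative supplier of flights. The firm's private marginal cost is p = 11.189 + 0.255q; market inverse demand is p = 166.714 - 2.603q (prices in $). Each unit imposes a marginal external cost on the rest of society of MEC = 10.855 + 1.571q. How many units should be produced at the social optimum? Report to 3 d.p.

q* = 32.664

Social marginal cost = private MC + MEC = 22.044 + 1.826q.
Set SMC = demand: 22.044 + 1.826q = 166.714 - 2.603q → q* = 32.6643.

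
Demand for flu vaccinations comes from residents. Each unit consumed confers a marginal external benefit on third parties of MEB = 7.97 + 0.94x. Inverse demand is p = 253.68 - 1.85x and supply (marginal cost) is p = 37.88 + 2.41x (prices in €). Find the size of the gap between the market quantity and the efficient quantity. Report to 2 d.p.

16.74 units

Market equilibrium (private): 37.88 + 2.41x = 253.68 - 1.85x → x_m = 50.6573.
Social marginal benefit = demand + MEB = 261.65 - 0.91x.
Set SMB = MC: 261.65 - 0.91x = 37.88 + 2.41x → x* = 67.4006.
Gap = |50.6573 − 67.4006| = 16.7433.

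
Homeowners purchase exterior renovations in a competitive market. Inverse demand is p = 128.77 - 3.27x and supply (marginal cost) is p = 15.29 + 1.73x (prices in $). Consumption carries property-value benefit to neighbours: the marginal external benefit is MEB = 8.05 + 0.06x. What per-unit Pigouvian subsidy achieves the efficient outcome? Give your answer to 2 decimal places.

Social marginal benefit = demand + MEB = 136.82 - 3.21x.
Set SMB = MC: 136.82 - 3.21x = 15.29 + 1.73x → x* = 24.6012.
The Pigouvian subsidy equals MEB at x*: 8.05 + 0.06×24.6012 = 9.5261.

subsidy = $9.53 per unit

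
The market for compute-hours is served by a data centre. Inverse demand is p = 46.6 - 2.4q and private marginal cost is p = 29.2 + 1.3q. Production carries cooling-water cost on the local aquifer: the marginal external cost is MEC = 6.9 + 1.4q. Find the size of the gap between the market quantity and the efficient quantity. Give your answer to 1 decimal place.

Market equilibrium (private): 29.2 + 1.3q = 46.6 - 2.4q → q_m = 4.7027.
Social marginal cost = private MC + MEC = 36.1 + 2.7q.
Set SMC = demand: 36.1 + 2.7q = 46.6 - 2.4q → q* = 2.0588.
Gap = |4.7027 − 2.0588| = 2.6439.

2.6 units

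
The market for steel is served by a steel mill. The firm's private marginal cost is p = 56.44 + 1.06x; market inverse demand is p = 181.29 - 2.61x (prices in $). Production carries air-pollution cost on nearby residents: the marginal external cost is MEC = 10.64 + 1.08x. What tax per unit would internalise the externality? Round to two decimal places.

tax = $36.61 per unit

Social marginal cost = private MC + MEC = 67.08 + 2.14x.
Set SMC = demand: 67.08 + 2.14x = 181.29 - 2.61x → x* = 24.0442.
The Pigouvian tax equals MEC at x*: 10.64 + 1.08×24.0442 = 36.6077.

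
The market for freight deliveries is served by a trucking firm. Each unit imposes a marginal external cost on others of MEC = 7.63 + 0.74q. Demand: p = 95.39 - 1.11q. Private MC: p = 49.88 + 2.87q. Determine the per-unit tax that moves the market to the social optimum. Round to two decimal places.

Social marginal cost = private MC + MEC = 57.51 + 3.61q.
Set SMC = demand: 57.51 + 3.61q = 95.39 - 1.11q → q* = 8.0254.
The Pigouvian tax equals MEC at q*: 7.63 + 0.74×8.0254 = 13.5688.

tax = 13.57 per unit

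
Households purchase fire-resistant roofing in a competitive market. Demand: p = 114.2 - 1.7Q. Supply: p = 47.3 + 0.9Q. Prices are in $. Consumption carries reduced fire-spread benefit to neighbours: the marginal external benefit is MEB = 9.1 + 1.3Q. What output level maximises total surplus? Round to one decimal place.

Social marginal benefit = demand + MEB = 123.3 - 0.4Q.
Set SMB = MC: 123.3 - 0.4Q = 47.3 + 0.9Q → Q* = 58.4615.

Q* = 58.5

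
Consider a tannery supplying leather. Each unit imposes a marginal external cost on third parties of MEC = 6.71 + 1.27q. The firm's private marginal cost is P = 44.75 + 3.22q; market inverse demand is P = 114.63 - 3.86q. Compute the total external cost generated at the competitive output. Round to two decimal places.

Market equilibrium (private): 44.75 + 3.22q = 114.63 - 3.86q → q_m = 9.8701.
Total external cost = ∫₀^{q_m} (6.71 + 1.27q) dq = 6.71×9.8701 + ½×1.27×9.8701² = 128.0894.

128.09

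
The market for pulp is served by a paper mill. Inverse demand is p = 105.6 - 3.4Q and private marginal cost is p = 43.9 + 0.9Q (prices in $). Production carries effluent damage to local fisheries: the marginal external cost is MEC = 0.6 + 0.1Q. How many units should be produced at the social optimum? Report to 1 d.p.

Social marginal cost = private MC + MEC = 44.5 + Q.
Set SMC = demand: 44.5 + Q = 105.6 - 3.4Q → Q* = 13.8864.

Q* = 13.9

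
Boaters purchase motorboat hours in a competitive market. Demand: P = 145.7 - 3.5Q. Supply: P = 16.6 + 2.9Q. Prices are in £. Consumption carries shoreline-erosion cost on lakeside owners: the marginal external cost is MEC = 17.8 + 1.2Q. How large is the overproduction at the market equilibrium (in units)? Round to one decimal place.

5.5 units

Market equilibrium (private): 16.6 + 2.9Q = 145.7 - 3.5Q → Q_m = 20.1719.
Social marginal benefit = demand − MEC = 127.9 - 4.7Q.
Set SMB = MC: 127.9 - 4.7Q = 16.6 + 2.9Q → Q* = 14.6447.
Gap = |20.1719 − 14.6447| = 5.5272.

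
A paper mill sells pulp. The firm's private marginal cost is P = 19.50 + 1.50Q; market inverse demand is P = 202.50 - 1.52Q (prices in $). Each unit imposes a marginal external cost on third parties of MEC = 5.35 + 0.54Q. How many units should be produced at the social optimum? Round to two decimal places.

Social marginal cost = private MC + MEC = 24.85 + 2.04Q.
Set SMC = demand: 24.85 + 2.04Q = 202.50 - 1.52Q → Q* = 49.9017.

Q* = 49.90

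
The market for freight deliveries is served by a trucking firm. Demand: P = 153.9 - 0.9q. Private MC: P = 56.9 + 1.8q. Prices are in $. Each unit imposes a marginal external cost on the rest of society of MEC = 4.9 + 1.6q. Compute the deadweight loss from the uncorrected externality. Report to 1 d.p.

Market equilibrium (private): 56.9 + 1.8q = 153.9 - 0.9q → q_m = 35.9259.
Social marginal cost = private MC + MEC = 61.8 + 3.4q.
Set SMC = demand: 61.8 + 3.4q = 153.9 - 0.9q → q* = 21.4186.
Height of the DWL triangle at q_m is SMC(q_m) − demand(q_m) = MEC(q_m) = 62.3815.
DWL = ½ × 14.5073 × 62.3815 = 452.4936.

DWL = $452.5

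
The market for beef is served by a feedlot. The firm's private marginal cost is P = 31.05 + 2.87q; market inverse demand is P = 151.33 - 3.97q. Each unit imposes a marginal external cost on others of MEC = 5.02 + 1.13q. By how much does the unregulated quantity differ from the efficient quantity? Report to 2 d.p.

3.12 units

Market equilibrium (private): 31.05 + 2.87q = 151.33 - 3.97q → q_m = 17.5848.
Social marginal cost = private MC + MEC = 36.07 + 4.00q.
Set SMC = demand: 36.07 + 4.00q = 151.33 - 3.97q → q* = 14.4617.
Gap = |17.5848 − 14.4617| = 3.1231.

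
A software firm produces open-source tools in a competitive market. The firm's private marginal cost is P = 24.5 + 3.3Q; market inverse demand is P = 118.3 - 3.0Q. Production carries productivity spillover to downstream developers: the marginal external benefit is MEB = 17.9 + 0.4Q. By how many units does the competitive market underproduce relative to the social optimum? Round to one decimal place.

Market equilibrium (private): 24.5 + 3.3Q = 118.3 - 3.0Q → Q_m = 14.8889.
Social marginal cost = private MC − MEB = 6.6 + 2.9Q.
Set SMC = demand: 6.6 + 2.9Q = 118.3 - 3.0Q → Q* = 18.9322.
Gap = |14.8889 − 18.9322| = 4.0433.

4.0 units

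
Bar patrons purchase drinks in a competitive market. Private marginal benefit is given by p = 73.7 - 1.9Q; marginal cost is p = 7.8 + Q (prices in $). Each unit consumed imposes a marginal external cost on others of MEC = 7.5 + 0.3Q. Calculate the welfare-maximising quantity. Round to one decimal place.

Social marginal benefit = demand − MEC = 66.2 - 2.2Q.
Set SMB = MC: 66.2 - 2.2Q = 7.8 + Q → Q* = 18.2500.

Q* = 18.3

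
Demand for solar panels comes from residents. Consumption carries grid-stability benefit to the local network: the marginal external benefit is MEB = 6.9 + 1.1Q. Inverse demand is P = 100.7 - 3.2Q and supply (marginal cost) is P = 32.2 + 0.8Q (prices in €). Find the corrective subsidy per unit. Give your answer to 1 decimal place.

Social marginal benefit = demand + MEB = 107.6 - 2.1Q.
Set SMB = MC: 107.6 - 2.1Q = 32.2 + 0.8Q → Q* = 26.0000.
The Pigouvian subsidy equals MEB at Q*: 6.9 + 1.1×26.0000 = 35.5000.

subsidy = €35.5 per unit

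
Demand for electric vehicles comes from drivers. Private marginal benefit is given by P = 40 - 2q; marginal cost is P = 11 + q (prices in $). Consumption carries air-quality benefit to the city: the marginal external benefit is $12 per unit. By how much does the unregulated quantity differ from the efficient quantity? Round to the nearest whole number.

4 units

Market equilibrium (private): 11 + q = 40 - 2q → q_m = 9.6667.
Social marginal benefit = demand + MEB = 52 - 2q.
Set SMB = MC: 52 - 2q = 11 + q → q* = 13.6667.
Gap = |9.6667 − 13.6667| = 4.0000.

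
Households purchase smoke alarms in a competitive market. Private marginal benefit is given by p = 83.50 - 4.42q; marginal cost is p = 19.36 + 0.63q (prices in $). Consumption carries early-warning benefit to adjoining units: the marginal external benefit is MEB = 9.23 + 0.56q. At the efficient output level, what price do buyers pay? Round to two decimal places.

P = $11.27

Social marginal benefit = demand + MEB = 92.73 - 3.86q.
Set SMB = MC: 92.73 - 3.86q = 19.36 + 0.63q → q* = 16.3408.
Consumer price on the demand curve at q*: 83.50 − 4.42×16.3408 = 11.2737.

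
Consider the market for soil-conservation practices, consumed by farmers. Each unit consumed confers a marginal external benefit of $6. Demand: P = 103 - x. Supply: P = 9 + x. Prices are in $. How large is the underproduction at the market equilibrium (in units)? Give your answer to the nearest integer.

3 units

Market equilibrium (private): 9 + x = 103 - x → x_m = 47.0000.
Social marginal benefit = demand + MEB = 109 - x.
Set SMB = MC: 109 - x = 9 + x → x* = 50.0000.
Gap = |47.0000 − 50.0000| = 3.0000.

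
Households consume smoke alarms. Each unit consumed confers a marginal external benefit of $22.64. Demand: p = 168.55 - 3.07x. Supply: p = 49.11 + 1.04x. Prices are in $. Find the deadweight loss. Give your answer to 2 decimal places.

Market equilibrium (private): 49.11 + 1.04x = 168.55 - 3.07x → x_m = 29.0608.
Social marginal benefit = demand + MEB = 191.19 - 3.07x.
Set SMB = MC: 191.19 - 3.07x = 49.11 + 1.04x → x* = 34.5693.
Between x* and x_m the wedge SMB − MC runs linearly from 0 to MEB(x_m), so the loss is a triangle.
DWL = ½ × 5.5085 × 22.6400 = 62.3562.

DWL = $62.36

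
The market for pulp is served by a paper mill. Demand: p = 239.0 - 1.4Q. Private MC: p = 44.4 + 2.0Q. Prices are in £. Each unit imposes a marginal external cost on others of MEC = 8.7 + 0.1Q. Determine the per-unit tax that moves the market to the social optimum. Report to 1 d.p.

Social marginal cost = private MC + MEC = 53.1 + 2.1Q.
Set SMC = demand: 53.1 + 2.1Q = 239.0 - 1.4Q → Q* = 53.1143.
The Pigouvian tax equals MEC at Q*: 8.7 + 0.1×53.1143 = 14.0114.

tax = £14.0 per unit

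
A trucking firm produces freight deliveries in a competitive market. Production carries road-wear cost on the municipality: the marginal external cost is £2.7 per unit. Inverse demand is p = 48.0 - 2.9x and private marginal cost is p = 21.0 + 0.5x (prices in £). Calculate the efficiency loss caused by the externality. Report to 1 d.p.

Market equilibrium (private): 21.0 + 0.5x = 48.0 - 2.9x → x_m = 7.9412.
Social marginal cost = private MC + MEC = 23.7 + 0.5x.
Set SMC = demand: 23.7 + 0.5x = 48.0 - 2.9x → x* = 7.1471.
Height of the DWL triangle at x_m is SMC(x_m) − demand(x_m) = MEC(x_m) = 2.7000.
DWL = ½ × 0.7941 × 2.7000 = 1.0720.

DWL = £1.1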